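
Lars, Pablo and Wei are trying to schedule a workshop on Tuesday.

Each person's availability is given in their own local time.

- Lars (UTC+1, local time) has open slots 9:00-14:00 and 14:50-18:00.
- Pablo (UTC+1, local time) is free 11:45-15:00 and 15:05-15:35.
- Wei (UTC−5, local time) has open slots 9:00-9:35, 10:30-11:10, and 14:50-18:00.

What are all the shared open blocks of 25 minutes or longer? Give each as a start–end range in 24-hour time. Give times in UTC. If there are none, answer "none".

14:05–14:35

Lars → UTC: 08:00–13:00, 13:50–17:00.
Pablo → UTC: 10:45–14:00, 14:05–14:35.
Wei → UTC: 14:00–14:35, 15:30–16:10, 19:50–23:00.
Lars ∩ Pablo: 10:45–13:00, 13:50–14:00, 14:05–14:35.
Lars ∩ Pablo ∩ Wei: 14:05–14:35.
Windows ≥ 25 min: 14:05–14:35.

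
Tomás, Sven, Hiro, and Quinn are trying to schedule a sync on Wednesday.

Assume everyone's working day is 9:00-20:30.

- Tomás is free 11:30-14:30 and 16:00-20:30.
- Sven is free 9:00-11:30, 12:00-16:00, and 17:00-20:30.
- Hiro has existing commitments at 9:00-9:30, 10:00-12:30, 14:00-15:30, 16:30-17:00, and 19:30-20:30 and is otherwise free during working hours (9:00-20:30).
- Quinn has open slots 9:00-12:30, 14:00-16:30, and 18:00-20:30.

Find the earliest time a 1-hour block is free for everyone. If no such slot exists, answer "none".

18:00

Hiro free within 09:00–20:30: 09:30–10:00, 12:30–14:00, 15:30–16:30, 17:00–19:30.
Tomás ∩ Sven: 12:00–14:30, 17:00–20:30.
Tomás ∩ Sven ∩ Hiro: 12:30–14:00, 17:00–19:30.
Tomás ∩ Sven ∩ Hiro ∩ Quinn: 18:00–19:30.
Windows ≥ 60 min: 18:00–19:30.
Earliest such window starts at 18:00.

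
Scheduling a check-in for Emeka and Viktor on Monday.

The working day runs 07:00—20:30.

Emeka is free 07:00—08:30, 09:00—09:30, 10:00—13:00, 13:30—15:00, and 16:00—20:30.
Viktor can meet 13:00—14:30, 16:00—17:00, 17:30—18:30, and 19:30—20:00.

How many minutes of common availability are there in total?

Emeka ∩ Viktor: 13:30–14:30, 16:00–17:00, 17:30–18:30, 19:30–20:00.
Total common minutes: 60 + 60 + 60 + 30 = 210.

210 minutes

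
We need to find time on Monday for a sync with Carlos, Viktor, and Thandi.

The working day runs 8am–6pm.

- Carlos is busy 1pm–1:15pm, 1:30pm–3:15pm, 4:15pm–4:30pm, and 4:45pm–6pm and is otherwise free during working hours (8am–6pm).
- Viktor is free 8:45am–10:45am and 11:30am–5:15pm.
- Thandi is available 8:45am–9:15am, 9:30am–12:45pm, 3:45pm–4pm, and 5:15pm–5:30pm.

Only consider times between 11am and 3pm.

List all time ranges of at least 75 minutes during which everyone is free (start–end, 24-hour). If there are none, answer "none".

Carlos free within 08:00–18:00: 08:00–13:00, 13:15–13:30, 15:15–16:15, 16:30–16:45.
Carlos ∩ Viktor: 08:45–10:45, 11:30–13:00, 13:15–13:30, 15:15–16:15, 16:30–16:45.
Carlos ∩ Viktor ∩ Thandi: 08:45–09:15, 09:30–10:45, 11:30–12:45, 15:45–16:00.
Restricted to 11:00–15:00: 11:30–12:45.
Windows ≥ 75 min: 11:30–12:45.

11:30–12:45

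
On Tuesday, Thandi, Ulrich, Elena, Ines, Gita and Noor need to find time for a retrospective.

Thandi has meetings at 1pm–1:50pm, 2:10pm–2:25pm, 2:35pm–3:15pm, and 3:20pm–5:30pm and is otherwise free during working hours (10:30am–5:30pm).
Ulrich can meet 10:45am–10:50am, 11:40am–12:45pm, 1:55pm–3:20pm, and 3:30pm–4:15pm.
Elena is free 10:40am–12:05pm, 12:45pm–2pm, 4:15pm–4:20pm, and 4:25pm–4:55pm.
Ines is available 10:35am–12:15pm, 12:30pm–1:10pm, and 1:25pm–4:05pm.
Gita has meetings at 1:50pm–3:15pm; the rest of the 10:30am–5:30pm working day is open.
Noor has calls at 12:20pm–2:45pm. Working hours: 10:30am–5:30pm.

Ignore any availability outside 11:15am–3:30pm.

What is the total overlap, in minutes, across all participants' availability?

Thandi free within 10:30–17:30: 10:30–13:00, 13:50–14:10, 14:25–14:35, 15:15–15:20.
Gita free within 10:30–17:30: 10:30–13:50, 15:15–17:30.
Noor free within 10:30–17:30: 10:30–12:20, 14:45–17:30.
Thandi ∩ Ulrich: 10:45–10:50, 11:40–12:45, 13:55–14:10, 14:25–14:35, 15:15–15:20.
Thandi ∩ Ulrich ∩ Elena: 10:45–10:50, 11:40–12:05, 13:55–14:00.
Thandi ∩ Ulrich ∩ Elena ∩ Ines: 10:45–10:50, 11:40–12:05, 13:55–14:00.
Thandi ∩ Ulrich ∩ Elena ∩ Ines ∩ Gita: 10:45–10:50, 11:40–12:05.
Thandi ∩ Ulrich ∩ Elena ∩ Ines ∩ Gita ∩ Noor: 10:45–10:50, 11:40–12:05.
Restricted to 11:15–15:30: 11:40–12:05.
Total common minutes: 25.

25 minutes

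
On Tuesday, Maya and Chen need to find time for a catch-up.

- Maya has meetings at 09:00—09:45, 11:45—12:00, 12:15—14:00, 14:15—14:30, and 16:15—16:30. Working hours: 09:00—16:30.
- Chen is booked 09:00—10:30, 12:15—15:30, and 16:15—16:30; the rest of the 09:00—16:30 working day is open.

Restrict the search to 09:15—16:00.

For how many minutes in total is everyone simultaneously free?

Maya free within 09:00–16:30: 09:45–11:45, 12:00–12:15, 14:00–14:15, 14:30–16:15.
Chen free within 09:00–16:30: 10:30–12:15, 15:30–16:15.
Maya ∩ Chen: 10:30–11:45, 12:00–12:15, 15:30–16:15.
Restricted to 09:15–16:00: 10:30–11:45, 12:00–12:15, 15:30–16:00.
Total common minutes: 75 + 15 + 30 = 120.

120 minutes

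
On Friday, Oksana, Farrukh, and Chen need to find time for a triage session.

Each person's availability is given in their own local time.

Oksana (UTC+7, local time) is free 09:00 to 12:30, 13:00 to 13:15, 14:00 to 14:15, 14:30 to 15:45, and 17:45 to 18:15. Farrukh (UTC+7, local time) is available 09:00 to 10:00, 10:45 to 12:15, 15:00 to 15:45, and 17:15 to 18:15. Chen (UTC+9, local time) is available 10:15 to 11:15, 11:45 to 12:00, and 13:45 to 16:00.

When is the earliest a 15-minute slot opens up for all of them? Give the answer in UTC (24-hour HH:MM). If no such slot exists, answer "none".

Oksana → UTC: 02:00–05:30, 06:00–06:15, 07:00–07:15, 07:30–08:45, 10:45–11:15.
Farrukh → UTC: 02:00–03:00, 03:45–05:15, 08:00–08:45, 10:15–11:15.
Chen → UTC: 01:15–02:15, 02:45–03:00, 04:45–07:00.
Oksana ∩ Farrukh: 02:00–03:00, 03:45–05:15, 08:00–08:45, 10:45–11:15.
Oksana ∩ Farrukh ∩ Chen: 02:00–02:15, 02:45–03:00, 04:45–05:15.
Windows ≥ 15 min: 02:00–02:15, 02:45–03:00, 04:45–05:15.
Earliest such window starts at 02:00.

02:00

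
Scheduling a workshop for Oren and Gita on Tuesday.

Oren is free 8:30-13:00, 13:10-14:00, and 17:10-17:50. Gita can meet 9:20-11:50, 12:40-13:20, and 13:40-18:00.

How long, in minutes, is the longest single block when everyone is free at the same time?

Oren ∩ Gita: 09:20–11:50, 12:40–13:00, 13:10–13:20, 13:40–14:00, 17:10–17:50.
Common window lengths: 150, 20, 10, 20, 40 min; longest is 150.

150 minutes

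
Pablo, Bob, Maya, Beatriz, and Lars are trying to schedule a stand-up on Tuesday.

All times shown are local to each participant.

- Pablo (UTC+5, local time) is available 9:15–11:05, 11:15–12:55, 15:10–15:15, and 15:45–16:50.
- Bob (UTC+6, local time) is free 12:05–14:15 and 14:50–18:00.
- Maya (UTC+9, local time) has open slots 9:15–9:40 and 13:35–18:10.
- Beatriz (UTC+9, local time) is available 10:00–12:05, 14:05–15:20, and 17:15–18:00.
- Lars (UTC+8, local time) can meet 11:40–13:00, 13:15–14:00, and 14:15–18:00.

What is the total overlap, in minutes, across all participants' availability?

Pablo → UTC: 04:15–06:05, 06:15–07:55, 10:10–10:15, 10:45–11:50.
Bob → UTC: 06:05–08:15, 08:50–12:00.
Maya → UTC: 00:15–00:40, 04:35–09:10.
Beatriz → UTC: 01:00–03:05, 05:05–06:20, 08:15–09:00.
Lars → UTC: 03:40–05:00, 05:15–06:00, 06:15–10:00.
Pablo ∩ Bob: 06:15–07:55, 10:10–10:15, 10:45–11:50.
Pablo ∩ Bob ∩ Maya: 06:15–07:55.
Pablo ∩ Bob ∩ Maya ∩ Beatriz: 06:15–06:20.
Pablo ∩ Bob ∩ Maya ∩ Beatriz ∩ Lars: 06:15–06:20.
Total common minutes: 5.

5 minutes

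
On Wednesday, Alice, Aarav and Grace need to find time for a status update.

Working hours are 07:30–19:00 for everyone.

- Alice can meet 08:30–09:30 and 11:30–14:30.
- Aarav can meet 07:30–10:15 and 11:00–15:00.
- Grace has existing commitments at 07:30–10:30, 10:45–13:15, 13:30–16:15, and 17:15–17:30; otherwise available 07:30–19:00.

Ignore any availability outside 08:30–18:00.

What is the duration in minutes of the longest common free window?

15 minutes

Grace free within 07:30–19:00: 10:30–10:45, 13:15–13:30, 16:15–17:15, 17:30–19:00.
Alice ∩ Aarav: 08:30–09:30, 11:30–14:30.
Alice ∩ Aarav ∩ Grace: 13:15–13:30.
Restricted to 08:30–18:00: 13:15–13:30.
Single common window of 15 minutes.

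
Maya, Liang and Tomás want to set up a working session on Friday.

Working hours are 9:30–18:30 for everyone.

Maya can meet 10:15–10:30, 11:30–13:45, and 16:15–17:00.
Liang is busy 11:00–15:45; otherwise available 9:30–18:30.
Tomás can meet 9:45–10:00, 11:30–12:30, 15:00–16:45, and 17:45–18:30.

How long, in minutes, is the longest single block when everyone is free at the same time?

30 minutes

Liang free within 09:30–18:30: 09:30–11:00, 15:45–18:30.
Maya ∩ Liang: 10:15–10:30, 16:15–17:00.
Maya ∩ Liang ∩ Tomás: 16:15–16:45.
Single common window of 30 minutes.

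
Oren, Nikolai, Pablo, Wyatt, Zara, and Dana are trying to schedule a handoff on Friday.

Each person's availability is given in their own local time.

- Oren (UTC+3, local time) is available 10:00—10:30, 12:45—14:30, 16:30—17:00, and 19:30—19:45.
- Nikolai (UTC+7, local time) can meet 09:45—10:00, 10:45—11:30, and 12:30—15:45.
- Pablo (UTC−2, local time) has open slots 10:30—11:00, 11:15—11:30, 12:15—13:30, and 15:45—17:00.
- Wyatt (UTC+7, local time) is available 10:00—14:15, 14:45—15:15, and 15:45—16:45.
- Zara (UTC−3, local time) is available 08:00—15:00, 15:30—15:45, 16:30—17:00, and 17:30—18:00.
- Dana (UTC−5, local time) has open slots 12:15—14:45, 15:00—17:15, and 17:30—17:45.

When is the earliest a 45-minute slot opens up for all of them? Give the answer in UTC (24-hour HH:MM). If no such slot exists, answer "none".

none

Oren → UTC: 07:00–07:30, 09:45–11:30, 13:30–14:00, 16:30–16:45.
Nikolai → UTC: 02:45–03:00, 03:45–04:30, 05:30–08:45.
Pablo → UTC: 12:30–13:00, 13:15–13:30, 14:15–15:30, 17:45–19:00.
Wyatt → UTC: 03:00–07:15, 07:45–08:15, 08:45–09:45.
Zara → UTC: 11:00–18:00, 18:30–18:45, 19:30–20:00, 20:30–21:00.
Dana → UTC: 17:15–19:45, 20:00–22:15, 22:30–22:45.
Oren ∩ Nikolai: 07:00–07:30.
Oren ∩ Nikolai ∩ Pablo: (none).
Oren ∩ Nikolai ∩ Pablo ∩ Wyatt: (none).
Oren ∩ Nikolai ∩ Pablo ∩ Wyatt ∩ Zara: (none).
Oren ∩ Nikolai ∩ Pablo ∩ Wyatt ∩ Zara ∩ Dana: (none).
Windows ≥ 45 min: (none).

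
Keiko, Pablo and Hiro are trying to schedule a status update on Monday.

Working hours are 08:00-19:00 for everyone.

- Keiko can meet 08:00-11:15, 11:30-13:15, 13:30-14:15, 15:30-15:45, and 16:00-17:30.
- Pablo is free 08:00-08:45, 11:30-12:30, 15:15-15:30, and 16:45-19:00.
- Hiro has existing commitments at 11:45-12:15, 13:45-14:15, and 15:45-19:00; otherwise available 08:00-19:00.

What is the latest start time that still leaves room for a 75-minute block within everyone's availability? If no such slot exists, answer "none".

none

Hiro free within 08:00–19:00: 08:00–11:45, 12:15–13:45, 14:15–15:45.
Keiko ∩ Pablo: 08:00–08:45, 11:30–12:30, 16:45–17:30.
Keiko ∩ Pablo ∩ Hiro: 08:00–08:45, 11:30–11:45, 12:15–12:30.
Windows ≥ 75 min: (none).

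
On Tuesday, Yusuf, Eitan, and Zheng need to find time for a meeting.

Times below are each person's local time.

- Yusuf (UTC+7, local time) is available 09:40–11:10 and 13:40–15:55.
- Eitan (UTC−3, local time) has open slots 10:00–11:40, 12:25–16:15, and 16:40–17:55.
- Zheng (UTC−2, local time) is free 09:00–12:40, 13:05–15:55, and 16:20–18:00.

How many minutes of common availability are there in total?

Yusuf → UTC: 02:40–04:10, 06:40–08:55.
Eitan → UTC: 13:00–14:40, 15:25–19:15, 19:40–20:55.
Zheng → UTC: 11:00–14:40, 15:05–17:55, 18:20–20:00.
Yusuf ∩ Eitan: (none).
Yusuf ∩ Eitan ∩ Zheng: (none).
Total common minutes: 0.

0 minutes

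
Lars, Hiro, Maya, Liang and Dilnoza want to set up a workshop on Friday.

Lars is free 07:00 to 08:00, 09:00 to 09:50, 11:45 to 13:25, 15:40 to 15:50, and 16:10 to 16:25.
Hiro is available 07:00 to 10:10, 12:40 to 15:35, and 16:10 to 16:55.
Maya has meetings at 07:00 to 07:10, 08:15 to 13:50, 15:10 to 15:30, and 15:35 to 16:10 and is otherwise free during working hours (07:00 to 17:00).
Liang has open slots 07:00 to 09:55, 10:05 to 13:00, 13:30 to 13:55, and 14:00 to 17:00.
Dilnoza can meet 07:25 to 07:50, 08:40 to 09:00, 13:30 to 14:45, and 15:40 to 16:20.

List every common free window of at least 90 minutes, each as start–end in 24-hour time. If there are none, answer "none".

Maya free within 07:00–17:00: 07:10–08:15, 13:50–15:10, 15:30–15:35, 16:10–17:00.
Lars ∩ Hiro: 07:00–08:00, 09:00–09:50, 12:40–13:25, 16:10–16:25.
Lars ∩ Hiro ∩ Maya: 07:10–08:00, 16:10–16:25.
Lars ∩ Hiro ∩ Maya ∩ Liang: 07:10–08:00, 16:10–16:25.
Lars ∩ Hiro ∩ Maya ∩ Liang ∩ Dilnoza: 07:25–07:50, 16:10–16:20.
Windows ≥ 90 min: (none).

none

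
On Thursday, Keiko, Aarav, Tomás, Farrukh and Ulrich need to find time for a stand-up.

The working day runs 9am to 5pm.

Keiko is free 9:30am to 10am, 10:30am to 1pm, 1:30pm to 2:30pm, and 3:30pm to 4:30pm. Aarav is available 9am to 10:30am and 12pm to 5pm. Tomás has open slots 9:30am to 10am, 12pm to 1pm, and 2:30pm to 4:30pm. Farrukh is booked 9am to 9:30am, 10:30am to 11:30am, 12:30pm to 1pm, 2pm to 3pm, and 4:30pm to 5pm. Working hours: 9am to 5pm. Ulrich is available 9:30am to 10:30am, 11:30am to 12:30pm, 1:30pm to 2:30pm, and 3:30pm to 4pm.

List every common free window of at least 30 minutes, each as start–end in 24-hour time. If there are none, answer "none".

Farrukh free within 09:00–17:00: 09:30–10:30, 11:30–12:30, 13:00–14:00, 15:00–16:30.
Keiko ∩ Aarav: 09:30–10:00, 12:00–13:00, 13:30–14:30, 15:30–16:30.
Keiko ∩ Aarav ∩ Tomás: 09:30–10:00, 12:00–13:00, 15:30–16:30.
Keiko ∩ Aarav ∩ Tomás ∩ Farrukh: 09:30–10:00, 12:00–12:30, 15:30–16:30.
Keiko ∩ Aarav ∩ Tomás ∩ Farrukh ∩ Ulrich: 09:30–10:00, 12:00–12:30, 15:30–16:00.
Windows ≥ 30 min: 09:30–10:00, 12:00–12:30, 15:30–16:00.

09:30–10:00, 12:00–12:30, 15:30–16:00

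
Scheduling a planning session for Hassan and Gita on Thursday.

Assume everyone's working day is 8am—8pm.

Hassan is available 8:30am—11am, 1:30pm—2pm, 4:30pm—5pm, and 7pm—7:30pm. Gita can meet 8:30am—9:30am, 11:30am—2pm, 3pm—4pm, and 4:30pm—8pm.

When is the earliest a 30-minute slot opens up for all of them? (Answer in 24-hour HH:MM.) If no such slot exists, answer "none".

08:30

Hassan ∩ Gita: 08:30–09:30, 13:30–14:00, 16:30–17:00, 19:00–19:30.
Windows ≥ 30 min: 08:30–09:30, 13:30–14:00, 16:30–17:00, 19:00–19:30.
Earliest such window starts at 08:30.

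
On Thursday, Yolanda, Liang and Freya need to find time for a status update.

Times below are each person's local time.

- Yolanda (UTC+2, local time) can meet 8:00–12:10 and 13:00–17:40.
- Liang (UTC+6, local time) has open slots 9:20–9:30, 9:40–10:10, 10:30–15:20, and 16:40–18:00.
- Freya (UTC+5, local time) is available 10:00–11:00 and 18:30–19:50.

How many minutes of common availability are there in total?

0 minutes

Yolanda → UTC: 06:00–10:10, 11:00–15:40.
Liang → UTC: 03:20–03:30, 03:40–04:10, 04:30–09:20, 10:40–12:00.
Freya → UTC: 05:00–06:00, 13:30–14:50.
Yolanda ∩ Liang: 06:00–09:20, 11:00–12:00.
Yolanda ∩ Liang ∩ Freya: (none).
Total common minutes: 0.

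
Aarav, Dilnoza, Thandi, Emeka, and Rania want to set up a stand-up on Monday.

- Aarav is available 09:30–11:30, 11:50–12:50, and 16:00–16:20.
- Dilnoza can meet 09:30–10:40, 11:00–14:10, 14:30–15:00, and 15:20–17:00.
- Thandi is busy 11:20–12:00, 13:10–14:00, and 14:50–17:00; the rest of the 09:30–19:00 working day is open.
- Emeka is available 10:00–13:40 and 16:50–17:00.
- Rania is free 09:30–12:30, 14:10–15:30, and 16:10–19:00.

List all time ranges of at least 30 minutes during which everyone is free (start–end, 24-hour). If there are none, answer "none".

Thandi free within 09:30–19:00: 09:30–11:20, 12:00–13:10, 14:00–14:50, 17:00–19:00.
Aarav ∩ Dilnoza: 09:30–10:40, 11:00–11:30, 11:50–12:50, 16:00–16:20.
Aarav ∩ Dilnoza ∩ Thandi: 09:30–10:40, 11:00–11:20, 12:00–12:50.
Aarav ∩ Dilnoza ∩ Thandi ∩ Emeka: 10:00–10:40, 11:00–11:20, 12:00–12:50.
Aarav ∩ Dilnoza ∩ Thandi ∩ Emeka ∩ Rania: 10:00–10:40, 11:00–11:20, 12:00–12:30.
Windows ≥ 30 min: 10:00–10:40, 12:00–12:30.

10:00–10:40, 12:00–12:30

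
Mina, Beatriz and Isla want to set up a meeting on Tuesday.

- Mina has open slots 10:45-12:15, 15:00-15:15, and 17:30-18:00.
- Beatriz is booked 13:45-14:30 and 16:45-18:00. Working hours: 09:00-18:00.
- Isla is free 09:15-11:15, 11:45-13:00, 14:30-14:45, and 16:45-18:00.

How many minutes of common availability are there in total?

60 minutes

Beatriz free within 09:00–18:00: 09:00–13:45, 14:30–16:45.
Mina ∩ Beatriz: 10:45–12:15, 15:00–15:15.
Mina ∩ Beatriz ∩ Isla: 10:45–11:15, 11:45–12:15.
Total common minutes: 30 + 30 = 60.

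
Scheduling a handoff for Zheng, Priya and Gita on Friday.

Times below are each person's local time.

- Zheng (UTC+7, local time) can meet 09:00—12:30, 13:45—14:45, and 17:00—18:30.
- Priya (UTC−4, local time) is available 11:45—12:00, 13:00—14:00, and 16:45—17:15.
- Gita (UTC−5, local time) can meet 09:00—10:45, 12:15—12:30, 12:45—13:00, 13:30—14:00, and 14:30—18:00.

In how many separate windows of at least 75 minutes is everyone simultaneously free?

Zheng → UTC: 02:00–05:30, 06:45–07:45, 10:00–11:30.
Priya → UTC: 15:45–16:00, 17:00–18:00, 20:45–21:15.
Gita → UTC: 14:00–15:45, 17:15–17:30, 17:45–18:00, 18:30–19:00, 19:30–23:00.
Zheng ∩ Priya: (none).
Zheng ∩ Priya ∩ Gita: (none).
Windows ≥ 75 min: (none).
That's 0 windows.

0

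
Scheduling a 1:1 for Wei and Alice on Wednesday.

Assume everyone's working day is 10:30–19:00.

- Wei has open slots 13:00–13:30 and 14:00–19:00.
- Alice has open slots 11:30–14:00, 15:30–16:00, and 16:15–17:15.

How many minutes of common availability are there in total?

Wei ∩ Alice: 13:00–13:30, 15:30–16:00, 16:15–17:15.
Total common minutes: 30 + 30 + 60 = 120.

120 minutes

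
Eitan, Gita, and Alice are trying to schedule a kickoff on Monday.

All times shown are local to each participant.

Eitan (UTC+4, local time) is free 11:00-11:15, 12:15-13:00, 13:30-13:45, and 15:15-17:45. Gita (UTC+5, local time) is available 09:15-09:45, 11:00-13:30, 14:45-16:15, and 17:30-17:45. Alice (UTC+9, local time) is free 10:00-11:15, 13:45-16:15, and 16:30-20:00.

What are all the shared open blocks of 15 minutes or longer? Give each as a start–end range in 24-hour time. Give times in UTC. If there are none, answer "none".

Eitan → UTC: 07:00–07:15, 08:15–09:00, 09:30–09:45, 11:15–13:45.
Gita → UTC: 04:15–04:45, 06:00–08:30, 09:45–11:15, 12:30–12:45.
Alice → UTC: 01:00–02:15, 04:45–07:15, 07:30–11:00.
Eitan ∩ Gita: 07:00–07:15, 08:15–08:30, 12:30–12:45.
Eitan ∩ Gita ∩ Alice: 07:00–07:15, 08:15–08:30.
Windows ≥ 15 min: 07:00–07:15, 08:15–08:30.

07:00–07:15, 08:15–08:30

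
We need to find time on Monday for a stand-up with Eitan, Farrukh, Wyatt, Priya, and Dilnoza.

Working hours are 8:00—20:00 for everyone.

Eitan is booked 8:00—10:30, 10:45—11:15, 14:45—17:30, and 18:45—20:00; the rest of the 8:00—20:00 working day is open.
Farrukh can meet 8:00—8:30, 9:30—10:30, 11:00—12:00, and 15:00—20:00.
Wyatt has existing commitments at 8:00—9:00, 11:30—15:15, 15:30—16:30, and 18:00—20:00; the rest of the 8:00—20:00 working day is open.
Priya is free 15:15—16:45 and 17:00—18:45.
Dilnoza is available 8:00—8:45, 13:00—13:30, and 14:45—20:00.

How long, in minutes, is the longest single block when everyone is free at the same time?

30 minutes

Eitan free within 08:00–20:00: 10:30–10:45, 11:15–14:45, 17:30–18:45.
Wyatt free within 08:00–20:00: 09:00–11:30, 15:15–15:30, 16:30–18:00.
Eitan ∩ Farrukh: 11:15–12:00, 17:30–18:45.
Eitan ∩ Farrukh ∩ Wyatt: 11:15–11:30, 17:30–18:00.
Eitan ∩ Farrukh ∩ Wyatt ∩ Priya: 17:30–18:00.
Eitan ∩ Farrukh ∩ Wyatt ∩ Priya ∩ Dilnoza: 17:30–18:00.
Single common window of 30 minutes.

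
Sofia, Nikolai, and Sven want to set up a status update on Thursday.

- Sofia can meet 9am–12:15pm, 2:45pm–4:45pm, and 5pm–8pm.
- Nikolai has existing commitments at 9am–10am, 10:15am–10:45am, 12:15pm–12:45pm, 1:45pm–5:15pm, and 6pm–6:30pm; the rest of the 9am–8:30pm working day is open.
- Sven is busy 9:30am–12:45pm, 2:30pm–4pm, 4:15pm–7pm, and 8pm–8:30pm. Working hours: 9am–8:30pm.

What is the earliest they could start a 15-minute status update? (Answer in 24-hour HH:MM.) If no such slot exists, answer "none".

Nikolai free within 09:00–20:30: 10:00–10:15, 10:45–12:15, 12:45–13:45, 17:15–18:00, 18:30–20:30.
Sven free within 09:00–20:30: 09:00–09:30, 12:45–14:30, 16:00–16:15, 19:00–20:00.
Sofia ∩ Nikolai: 10:00–10:15, 10:45–12:15, 17:15–18:00, 18:30–20:00.
Sofia ∩ Nikolai ∩ Sven: 19:00–20:00.
Windows ≥ 15 min: 19:00–20:00.
Earliest such window starts at 19:00.

19:00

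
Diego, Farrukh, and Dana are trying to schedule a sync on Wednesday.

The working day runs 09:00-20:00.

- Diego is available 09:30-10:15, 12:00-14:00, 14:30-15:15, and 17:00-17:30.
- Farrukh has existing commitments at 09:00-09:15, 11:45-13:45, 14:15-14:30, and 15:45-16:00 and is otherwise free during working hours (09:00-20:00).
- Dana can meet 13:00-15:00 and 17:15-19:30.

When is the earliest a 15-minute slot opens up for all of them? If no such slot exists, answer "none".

13:45

Farrukh free within 09:00–20:00: 09:15–11:45, 13:45–14:15, 14:30–15:45, 16:00–20:00.
Diego ∩ Farrukh: 09:30–10:15, 13:45–14:00, 14:30–15:15, 17:00–17:30.
Diego ∩ Farrukh ∩ Dana: 13:45–14:00, 14:30–15:00, 17:15–17:30.
Windows ≥ 15 min: 13:45–14:00, 14:30–15:00, 17:15–17:30.
Earliest such window starts at 13:45.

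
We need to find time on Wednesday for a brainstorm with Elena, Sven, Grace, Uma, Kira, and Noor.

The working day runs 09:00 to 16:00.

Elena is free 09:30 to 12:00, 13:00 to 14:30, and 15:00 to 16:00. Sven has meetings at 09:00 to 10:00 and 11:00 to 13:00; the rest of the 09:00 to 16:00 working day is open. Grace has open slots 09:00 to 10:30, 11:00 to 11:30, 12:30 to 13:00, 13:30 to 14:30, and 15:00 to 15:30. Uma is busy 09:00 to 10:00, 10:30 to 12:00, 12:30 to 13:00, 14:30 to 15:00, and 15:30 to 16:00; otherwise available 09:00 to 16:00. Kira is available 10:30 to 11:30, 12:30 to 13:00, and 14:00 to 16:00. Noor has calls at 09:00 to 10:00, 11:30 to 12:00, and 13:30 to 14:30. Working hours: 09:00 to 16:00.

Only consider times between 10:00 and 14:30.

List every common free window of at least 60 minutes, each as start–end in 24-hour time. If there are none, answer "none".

none

Sven free within 09:00–16:00: 10:00–11:00, 13:00–16:00.
Uma free within 09:00–16:00: 10:00–10:30, 12:00–12:30, 13:00–14:30, 15:00–15:30.
Noor free within 09:00–16:00: 10:00–11:30, 12:00–13:30, 14:30–16:00.
Elena ∩ Sven: 10:00–11:00, 13:00–14:30, 15:00–16:00.
Elena ∩ Sven ∩ Grace: 10:00–10:30, 13:30–14:30, 15:00–15:30.
Elena ∩ Sven ∩ Grace ∩ Uma: 10:00–10:30, 13:30–14:30, 15:00–15:30.
Elena ∩ Sven ∩ Grace ∩ Uma ∩ Kira: 14:00–14:30, 15:00–15:30.
Elena ∩ Sven ∩ Grace ∩ Uma ∩ Kira ∩ Noor: 15:00–15:30.
Restricted to 10:00–14:30: (none).
Windows ≥ 60 min: (none).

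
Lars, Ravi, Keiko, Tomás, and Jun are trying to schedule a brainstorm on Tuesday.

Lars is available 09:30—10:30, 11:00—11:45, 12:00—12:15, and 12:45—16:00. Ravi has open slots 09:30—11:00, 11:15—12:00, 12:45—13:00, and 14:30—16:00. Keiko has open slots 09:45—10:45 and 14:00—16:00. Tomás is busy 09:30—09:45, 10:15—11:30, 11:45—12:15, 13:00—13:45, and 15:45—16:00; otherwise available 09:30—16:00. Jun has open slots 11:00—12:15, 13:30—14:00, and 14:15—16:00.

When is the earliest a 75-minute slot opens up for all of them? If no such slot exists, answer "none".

14:30

Tomás free within 09:30–16:00: 09:45–10:15, 11:30–11:45, 12:15–13:00, 13:45–15:45.
Lars ∩ Ravi: 09:30–10:30, 11:15–11:45, 12:45–13:00, 14:30–16:00.
Lars ∩ Ravi ∩ Keiko: 09:45–10:30, 14:30–16:00.
Lars ∩ Ravi ∩ Keiko ∩ Tomás: 09:45–10:15, 14:30–15:45.
Lars ∩ Ravi ∩ Keiko ∩ Tomás ∩ Jun: 14:30–15:45.
Windows ≥ 75 min: 14:30–15:45.
Earliest such window starts at 14:30.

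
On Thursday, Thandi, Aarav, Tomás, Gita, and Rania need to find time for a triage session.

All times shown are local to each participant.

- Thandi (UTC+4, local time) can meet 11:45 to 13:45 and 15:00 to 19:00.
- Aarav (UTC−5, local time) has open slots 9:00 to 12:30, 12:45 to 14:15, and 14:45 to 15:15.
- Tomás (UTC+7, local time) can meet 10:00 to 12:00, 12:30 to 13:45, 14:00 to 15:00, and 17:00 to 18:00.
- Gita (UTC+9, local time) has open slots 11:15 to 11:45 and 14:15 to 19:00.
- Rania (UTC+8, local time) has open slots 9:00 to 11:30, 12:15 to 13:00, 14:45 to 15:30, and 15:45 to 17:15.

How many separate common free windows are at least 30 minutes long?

0

Thandi → UTC: 07:45–09:45, 11:00–15:00.
Aarav → UTC: 14:00–17:30, 17:45–19:15, 19:45–20:15.
Tomás → UTC: 03:00–05:00, 05:30–06:45, 07:00–08:00, 10:00–11:00.
Gita → UTC: 02:15–02:45, 05:15–10:00.
Rania → UTC: 01:00–03:30, 04:15–05:00, 06:45–07:30, 07:45–09:15.
Thandi ∩ Aarav: 14:00–15:00.
Thandi ∩ Aarav ∩ Tomás: (none).
Thandi ∩ Aarav ∩ Tomás ∩ Gita: (none).
Thandi ∩ Aarav ∩ Tomás ∩ Gita ∩ Rania: (none).
Windows ≥ 30 min: (none).
That's 0 windows.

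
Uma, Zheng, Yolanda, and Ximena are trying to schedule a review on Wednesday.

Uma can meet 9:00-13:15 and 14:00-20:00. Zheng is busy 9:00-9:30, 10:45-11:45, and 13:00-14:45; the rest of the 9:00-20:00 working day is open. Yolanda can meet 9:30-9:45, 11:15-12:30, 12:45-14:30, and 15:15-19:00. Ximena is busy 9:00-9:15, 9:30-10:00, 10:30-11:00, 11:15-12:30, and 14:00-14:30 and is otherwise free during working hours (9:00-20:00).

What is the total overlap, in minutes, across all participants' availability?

Zheng free within 09:00–20:00: 09:30–10:45, 11:45–13:00, 14:45–20:00.
Ximena free within 09:00–20:00: 09:15–09:30, 10:00–10:30, 11:00–11:15, 12:30–14:00, 14:30–20:00.
Uma ∩ Zheng: 09:30–10:45, 11:45–13:00, 14:45–20:00.
Uma ∩ Zheng ∩ Yolanda: 09:30–09:45, 11:45–12:30, 12:45–13:00, 15:15–19:00.
Uma ∩ Zheng ∩ Yolanda ∩ Ximena: 12:45–13:00, 15:15–19:00.
Total common minutes: 15 + 225 = 240.

240 minutes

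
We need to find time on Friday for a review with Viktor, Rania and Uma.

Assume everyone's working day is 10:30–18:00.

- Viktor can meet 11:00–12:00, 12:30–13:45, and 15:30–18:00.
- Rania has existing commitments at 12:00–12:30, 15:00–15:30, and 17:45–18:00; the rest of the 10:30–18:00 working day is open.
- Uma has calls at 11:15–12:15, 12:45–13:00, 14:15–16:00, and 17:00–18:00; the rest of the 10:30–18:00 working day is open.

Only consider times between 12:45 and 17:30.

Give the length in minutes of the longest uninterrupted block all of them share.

60 minutes

Rania free within 10:30–18:00: 10:30–12:00, 12:30–15:00, 15:30–17:45.
Uma free within 10:30–18:00: 10:30–11:15, 12:15–12:45, 13:00–14:15, 16:00–17:00.
Viktor ∩ Rania: 11:00–12:00, 12:30–13:45, 15:30–17:45.
Viktor ∩ Rania ∩ Uma: 11:00–11:15, 12:30–12:45, 13:00–13:45, 16:00–17:00.
Restricted to 12:45–17:30: 13:00–13:45, 16:00–17:00.
Common window lengths: 45, 60 min; longest is 60.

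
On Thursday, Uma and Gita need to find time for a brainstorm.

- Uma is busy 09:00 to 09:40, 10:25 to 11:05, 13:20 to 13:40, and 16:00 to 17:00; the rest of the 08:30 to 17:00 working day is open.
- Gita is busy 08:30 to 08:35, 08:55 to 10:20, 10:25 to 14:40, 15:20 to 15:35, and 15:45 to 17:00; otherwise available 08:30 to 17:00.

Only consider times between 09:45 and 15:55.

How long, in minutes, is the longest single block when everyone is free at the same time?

40 minutes

Uma free within 08:30–17:00: 08:30–09:00, 09:40–10:25, 11:05–13:20, 13:40–16:00.
Gita free within 08:30–17:00: 08:35–08:55, 10:20–10:25, 14:40–15:20, 15:35–15:45.
Uma ∩ Gita: 08:35–08:55, 10:20–10:25, 14:40–15:20, 15:35–15:45.
Restricted to 09:45–15:55: 10:20–10:25, 14:40–15:20, 15:35–15:45.
Common window lengths: 5, 40, 10 min; longest is 40.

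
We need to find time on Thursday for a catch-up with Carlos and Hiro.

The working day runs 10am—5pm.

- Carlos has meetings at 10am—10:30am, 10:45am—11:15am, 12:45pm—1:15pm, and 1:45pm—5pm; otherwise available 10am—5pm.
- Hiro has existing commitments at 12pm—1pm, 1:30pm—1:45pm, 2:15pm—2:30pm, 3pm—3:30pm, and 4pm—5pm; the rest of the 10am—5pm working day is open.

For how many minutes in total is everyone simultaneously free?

75 minutes

Carlos free within 10:00–17:00: 10:30–10:45, 11:15–12:45, 13:15–13:45.
Hiro free within 10:00–17:00: 10:00–12:00, 13:00–13:30, 13:45–14:15, 14:30–15:00, 15:30–16:00.
Carlos ∩ Hiro: 10:30–10:45, 11:15–12:00, 13:15–13:30.
Total common minutes: 15 + 45 + 15 = 75.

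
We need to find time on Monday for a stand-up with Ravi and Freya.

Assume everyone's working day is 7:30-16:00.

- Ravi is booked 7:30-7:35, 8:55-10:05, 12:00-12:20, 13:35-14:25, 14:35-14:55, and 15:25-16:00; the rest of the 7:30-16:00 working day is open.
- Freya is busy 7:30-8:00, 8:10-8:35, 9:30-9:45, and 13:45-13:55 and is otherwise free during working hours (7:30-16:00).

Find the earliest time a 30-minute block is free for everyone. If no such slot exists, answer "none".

10:05

Ravi free within 07:30–16:00: 07:35–08:55, 10:05–12:00, 12:20–13:35, 14:25–14:35, 14:55–15:25.
Freya free within 07:30–16:00: 08:00–08:10, 08:35–09:30, 09:45–13:45, 13:55–16:00.
Ravi ∩ Freya: 08:00–08:10, 08:35–08:55, 10:05–12:00, 12:20–13:35, 14:25–14:35, 14:55–15:25.
Windows ≥ 30 min: 10:05–12:00, 12:20–13:35, 14:55–15:25.
Earliest such window starts at 10:05.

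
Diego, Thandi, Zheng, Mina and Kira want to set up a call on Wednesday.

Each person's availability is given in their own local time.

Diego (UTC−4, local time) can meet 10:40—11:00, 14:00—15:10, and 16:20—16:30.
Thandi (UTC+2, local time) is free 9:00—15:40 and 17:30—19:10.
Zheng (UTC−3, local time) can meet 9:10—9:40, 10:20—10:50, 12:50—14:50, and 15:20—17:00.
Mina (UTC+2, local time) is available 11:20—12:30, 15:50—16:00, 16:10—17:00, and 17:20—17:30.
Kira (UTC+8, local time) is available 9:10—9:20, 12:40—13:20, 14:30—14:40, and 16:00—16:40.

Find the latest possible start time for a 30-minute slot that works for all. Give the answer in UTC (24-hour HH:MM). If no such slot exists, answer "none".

none

Diego → UTC: 14:40–15:00, 18:00–19:10, 20:20–20:30.
Thandi → UTC: 07:00–13:40, 15:30–17:10.
Zheng → UTC: 12:10–12:40, 13:20–13:50, 15:50–17:50, 18:20–20:00.
Mina → UTC: 09:20–10:30, 13:50–14:00, 14:10–15:00, 15:20–15:30.
Kira → UTC: 01:10–01:20, 04:40–05:20, 06:30–06:40, 08:00–08:40.
Diego ∩ Thandi: (none).
Diego ∩ Thandi ∩ Zheng: (none).
Diego ∩ Thandi ∩ Zheng ∩ Mina: (none).
Diego ∩ Thandi ∩ Zheng ∩ Mina ∩ Kira: (none).
Windows ≥ 30 min: (none).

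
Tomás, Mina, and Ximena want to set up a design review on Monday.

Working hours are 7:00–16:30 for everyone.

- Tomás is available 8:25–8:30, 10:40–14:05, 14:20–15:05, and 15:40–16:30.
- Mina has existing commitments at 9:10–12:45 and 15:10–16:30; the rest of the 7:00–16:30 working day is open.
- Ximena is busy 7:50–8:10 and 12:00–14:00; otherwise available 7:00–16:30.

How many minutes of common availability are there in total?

Mina free within 07:00–16:30: 07:00–09:10, 12:45–15:10.
Ximena free within 07:00–16:30: 07:00–07:50, 08:10–12:00, 14:00–16:30.
Tomás ∩ Mina: 08:25–08:30, 12:45–14:05, 14:20–15:05.
Tomás ∩ Mina ∩ Ximena: 08:25–08:30, 14:00–14:05, 14:20–15:05.
Total common minutes: 5 + 5 + 45 = 55.

55 minutes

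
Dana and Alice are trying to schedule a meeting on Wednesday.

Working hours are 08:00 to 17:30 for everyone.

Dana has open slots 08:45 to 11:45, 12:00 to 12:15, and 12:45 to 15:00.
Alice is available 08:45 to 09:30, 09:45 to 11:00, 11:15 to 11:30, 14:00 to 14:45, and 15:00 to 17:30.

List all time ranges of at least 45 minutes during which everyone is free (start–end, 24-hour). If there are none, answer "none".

08:45–09:30, 09:45–11:00, 14:00–14:45

Dana ∩ Alice: 08:45–09:30, 09:45–11:00, 11:15–11:30, 14:00–14:45.
Windows ≥ 45 min: 08:45–09:30, 09:45–11:00, 14:00–14:45.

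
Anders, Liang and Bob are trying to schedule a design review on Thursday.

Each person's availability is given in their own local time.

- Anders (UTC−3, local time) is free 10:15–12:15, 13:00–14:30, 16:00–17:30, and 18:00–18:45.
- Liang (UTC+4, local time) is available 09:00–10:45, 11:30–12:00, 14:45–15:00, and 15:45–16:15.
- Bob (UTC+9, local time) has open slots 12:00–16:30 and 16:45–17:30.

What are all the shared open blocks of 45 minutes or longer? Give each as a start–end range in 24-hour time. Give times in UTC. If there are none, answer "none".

none

Anders → UTC: 13:15–15:15, 16:00–17:30, 19:00–20:30, 21:00–21:45.
Liang → UTC: 05:00–06:45, 07:30–08:00, 10:45–11:00, 11:45–12:15.
Bob → UTC: 03:00–07:30, 07:45–08:30.
Anders ∩ Liang: (none).
Anders ∩ Liang ∩ Bob: (none).
Windows ≥ 45 min: (none).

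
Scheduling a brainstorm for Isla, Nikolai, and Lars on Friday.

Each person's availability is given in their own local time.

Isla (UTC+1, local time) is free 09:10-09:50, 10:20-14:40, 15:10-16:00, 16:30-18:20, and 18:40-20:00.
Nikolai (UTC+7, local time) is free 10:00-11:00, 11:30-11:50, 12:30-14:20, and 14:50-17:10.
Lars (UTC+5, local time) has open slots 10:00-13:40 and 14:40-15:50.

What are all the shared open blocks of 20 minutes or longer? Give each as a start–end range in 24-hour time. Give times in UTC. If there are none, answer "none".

08:10–08:40, 09:40–10:10

Isla → UTC: 08:10–08:50, 09:20–13:40, 14:10–15:00, 15:30–17:20, 17:40–19:00.
Nikolai → UTC: 03:00–04:00, 04:30–04:50, 05:30–07:20, 07:50–10:10.
Lars → UTC: 05:00–08:40, 09:40–10:50.
Isla ∩ Nikolai: 08:10–08:50, 09:20–10:10.
Isla ∩ Nikolai ∩ Lars: 08:10–08:40, 09:40–10:10.
Windows ≥ 20 min: 08:10–08:40, 09:40–10:10.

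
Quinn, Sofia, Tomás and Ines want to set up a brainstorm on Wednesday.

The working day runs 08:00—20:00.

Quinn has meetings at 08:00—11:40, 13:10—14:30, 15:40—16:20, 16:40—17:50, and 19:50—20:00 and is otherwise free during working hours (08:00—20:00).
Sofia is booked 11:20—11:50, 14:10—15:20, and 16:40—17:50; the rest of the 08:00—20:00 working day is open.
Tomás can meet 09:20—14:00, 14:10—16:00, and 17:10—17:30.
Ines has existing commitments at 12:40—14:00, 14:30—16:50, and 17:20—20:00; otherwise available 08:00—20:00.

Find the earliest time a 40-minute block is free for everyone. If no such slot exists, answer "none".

11:50

Quinn free within 08:00–20:00: 11:40–13:10, 14:30–15:40, 16:20–16:40, 17:50–19:50.
Sofia free within 08:00–20:00: 08:00–11:20, 11:50–14:10, 15:20–16:40, 17:50–20:00.
Ines free within 08:00–20:00: 08:00–12:40, 14:00–14:30, 16:50–17:20.
Quinn ∩ Sofia: 11:50–13:10, 15:20–15:40, 16:20–16:40, 17:50–19:50.
Quinn ∩ Sofia ∩ Tomás: 11:50–13:10, 15:20–15:40.
Quinn ∩ Sofia ∩ Tomás ∩ Ines: 11:50–12:40.
Windows ≥ 40 min: 11:50–12:40.
Earliest such window starts at 11:50.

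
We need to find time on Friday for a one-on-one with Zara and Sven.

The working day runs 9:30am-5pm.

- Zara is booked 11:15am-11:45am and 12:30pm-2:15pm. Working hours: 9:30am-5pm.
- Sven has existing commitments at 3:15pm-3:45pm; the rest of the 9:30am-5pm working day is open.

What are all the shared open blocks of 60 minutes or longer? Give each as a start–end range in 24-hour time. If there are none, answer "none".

Zara free within 09:30–17:00: 09:30–11:15, 11:45–12:30, 14:15–17:00.
Sven free within 09:30–17:00: 09:30–15:15, 15:45–17:00.
Zara ∩ Sven: 09:30–11:15, 11:45–12:30, 14:15–15:15, 15:45–17:00.
Windows ≥ 60 min: 09:30–11:15, 14:15–15:15, 15:45–17:00.

09:30–11:15, 14:15–15:15, 15:45–17:00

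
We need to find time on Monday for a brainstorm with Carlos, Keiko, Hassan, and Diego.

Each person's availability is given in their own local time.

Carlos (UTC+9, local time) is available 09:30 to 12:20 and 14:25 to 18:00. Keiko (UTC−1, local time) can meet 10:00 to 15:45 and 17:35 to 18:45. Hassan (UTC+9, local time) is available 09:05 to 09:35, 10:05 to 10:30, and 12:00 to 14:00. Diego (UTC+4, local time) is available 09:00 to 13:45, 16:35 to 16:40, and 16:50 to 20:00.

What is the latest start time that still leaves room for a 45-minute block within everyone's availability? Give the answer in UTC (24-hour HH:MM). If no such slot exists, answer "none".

Carlos → UTC: 00:30–03:20, 05:25–09:00.
Keiko → UTC: 11:00–16:45, 18:35–19:45.
Hassan → UTC: 00:05–00:35, 01:05–01:30, 03:00–05:00.
Diego → UTC: 05:00–09:45, 12:35–12:40, 12:50–16:00.
Carlos ∩ Keiko: (none).
Carlos ∩ Keiko ∩ Hassan: (none).
Carlos ∩ Keiko ∩ Hassan ∩ Diego: (none).
Windows ≥ 45 min: (none).

none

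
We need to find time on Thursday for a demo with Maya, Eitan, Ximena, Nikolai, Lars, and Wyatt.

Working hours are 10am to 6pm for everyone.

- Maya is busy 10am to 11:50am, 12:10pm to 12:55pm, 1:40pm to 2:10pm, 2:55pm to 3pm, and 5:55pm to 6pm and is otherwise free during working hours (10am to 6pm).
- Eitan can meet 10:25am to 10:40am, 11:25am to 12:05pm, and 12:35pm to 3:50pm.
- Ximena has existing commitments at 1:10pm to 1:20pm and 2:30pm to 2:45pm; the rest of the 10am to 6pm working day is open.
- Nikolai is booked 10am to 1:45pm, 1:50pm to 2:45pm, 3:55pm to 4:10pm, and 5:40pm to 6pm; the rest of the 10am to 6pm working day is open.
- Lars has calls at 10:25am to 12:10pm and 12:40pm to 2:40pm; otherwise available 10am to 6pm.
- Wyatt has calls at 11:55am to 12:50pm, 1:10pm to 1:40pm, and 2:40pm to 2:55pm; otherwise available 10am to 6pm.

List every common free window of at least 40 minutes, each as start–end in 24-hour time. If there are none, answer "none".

Maya free within 10:00–18:00: 11:50–12:10, 12:55–13:40, 14:10–14:55, 15:00–17:55.
Ximena free within 10:00–18:00: 10:00–13:10, 13:20–14:30, 14:45–18:00.
Nikolai free within 10:00–18:00: 13:45–13:50, 14:45–15:55, 16:10–17:40.
Lars free within 10:00–18:00: 10:00–10:25, 12:10–12:40, 14:40–18:00.
Wyatt free within 10:00–18:00: 10:00–11:55, 12:50–13:10, 13:40–14:40, 14:55–18:00.
Maya ∩ Eitan: 11:50–12:05, 12:55–13:40, 14:10–14:55, 15:00–15:50.
Maya ∩ Eitan ∩ Ximena: 11:50–12:05, 12:55–13:10, 13:20–13:40, 14:10–14:30, 14:45–14:55, 15:00–15:50.
Maya ∩ Eitan ∩ Ximena ∩ Nikolai: 14:45–14:55, 15:00–15:50.
Maya ∩ Eitan ∩ Ximena ∩ Nikolai ∩ Lars: 14:45–14:55, 15:00–15:50.
Maya ∩ Eitan ∩ Ximena ∩ Nikolai ∩ Lars ∩ Wyatt: 15:00–15:50.
Windows ≥ 40 min: 15:00–15:50.

15:00–15:50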